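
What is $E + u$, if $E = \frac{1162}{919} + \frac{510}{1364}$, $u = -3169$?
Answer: $- \frac{1985169273}{626758} \approx -3167.4$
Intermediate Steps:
$E = \frac{1026829}{626758}$ ($E = 1162 \cdot \frac{1}{919} + 510 \cdot \frac{1}{1364} = \frac{1162}{919} + \frac{255}{682} = \frac{1026829}{626758} \approx 1.6383$)
$E + u = \frac{1026829}{626758} - 3169 = - \frac{1985169273}{626758}$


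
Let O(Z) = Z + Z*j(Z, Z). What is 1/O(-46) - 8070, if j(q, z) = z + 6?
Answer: -14477579/1794 ≈ -8070.0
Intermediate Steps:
j(q, z) = 6 + z
O(Z) = Z + Z*(6 + Z)
1/O(-46) - 8070 = 1/(-46*(7 - 46)) - 8070 = 1/(-46*(-39)) - 8070 = 1/1794 - 8070 = -14477579/1794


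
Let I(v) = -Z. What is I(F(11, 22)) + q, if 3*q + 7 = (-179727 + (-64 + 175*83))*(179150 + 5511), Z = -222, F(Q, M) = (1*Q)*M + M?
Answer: -30518184167/3 ≈ -1.0173e+10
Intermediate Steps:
F(Q, M) = M + M*Q (F(Q, M) = Q*M + M = M*Q + M = M + M*Q)
I(v) = 222 (I(v) = -1*(-222) = 222)
q = -30518184833/3 (q = -7/3 + ((-179727 + (-64 + 175*83))*(179150 + 5511))/3 = -7/3 + ((-179727 + (-64 + 14525))*184661)/3 = -7/3 + ((-179727 + 14461)*184661)/3 = -7/3 + (-165266*184661)/3 = -7/3 + (⅓)*(-30518184826) = -7/3 - 30518184826/3 = -30518184833/3 ≈ -1.0173e+10)
I(F(11, 22)) + q = 222 - 30518184833/3 = -30518184167/3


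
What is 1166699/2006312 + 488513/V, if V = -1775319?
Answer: 155879058275/508834830504 ≈ 0.30634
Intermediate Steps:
1166699/2006312 + 488513/V = 1166699/2006312 + 488513/(-1775319) = 1166699*(1/2006312) + 488513*(-1/1775319) = 1166699/2006312 - 488513/1775319 = 155879058275/508834830504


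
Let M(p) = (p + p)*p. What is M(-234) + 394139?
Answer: 503651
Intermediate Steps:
M(p) = 2*p**2 (M(p) = (2*p)*p = 2*p**2)
M(-234) + 394139 = 2*(-234)**2 + 394139 = 2*54756 + 394139 = 109512 + 394139 = 503651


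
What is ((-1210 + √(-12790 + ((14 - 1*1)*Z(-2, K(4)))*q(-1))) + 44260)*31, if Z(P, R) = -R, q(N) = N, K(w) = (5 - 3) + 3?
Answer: 1334550 + 155*I*√509 ≈ 1.3346e+6 + 3497.0*I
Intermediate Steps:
K(w) = 5 (K(w) = 2 + 3 = 5)
((-1210 + √(-12790 + ((14 - 1*1)*Z(-2, K(4)))*q(-1))) + 44260)*31 = ((-1210 + √(-12790 + ((14 - 1*1)*(-1*5))*(-1))) + 44260)*31 = ((-1210 + √(-12790 + ((14 - 1)*(-5))*(-1))) + 44260)*31 = ((-1210 + √(-12790 + (13*(-5))*(-1))) + 44260)*31 = ((-1210 + √(-12790 - 65*(-1))) + 44260)*31 = ((-1210 + √(-12790 + 65)) + 44260)*31 = ((-1210 + √(-12725)) + 44260)*31 = ((-1210 + 5*I*√509) + 44260)*31 = (43050 + 5*I*√509)*31 = 1334550 + 155*I*√509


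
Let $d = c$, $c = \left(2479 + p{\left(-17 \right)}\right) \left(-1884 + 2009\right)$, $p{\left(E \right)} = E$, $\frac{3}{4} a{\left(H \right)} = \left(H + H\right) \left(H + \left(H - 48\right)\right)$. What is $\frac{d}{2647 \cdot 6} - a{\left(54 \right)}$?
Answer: $- \frac{68456365}{7941} \approx -8620.6$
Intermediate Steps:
$a{\left(H \right)} = \frac{8 H \left(-48 + 2 H\right)}{3}$ ($a{\left(H \right)} = \frac{4 \left(H + H\right) \left(H + \left(H - 48\right)\right)}{3} = \frac{4 \cdot 2 H \left(H + \left(-48 + H\right)\right)}{3} = \frac{4 \cdot 2 H \left(-48 + 2 H\right)}{3} = \frac{8 H \left(-48 + 2 H\right)}{3}$)
$c = 307750$ ($c = \left(2479 - 17\right) \left(-1884 + 2009\right) = 2462 \cdot 125 = 307750$)
$d = 307750$
$\frac{d}{2647 \cdot 6} - a{\left(54 \right)} = \frac{307750}{2647 \cdot 6} - \frac{16}{3} \cdot 54 \left(-24 + 54\right) = \frac{307750}{15882} - \frac{16}{3} \cdot 54 \cdot 30 = 307750 \cdot \frac{1}{15882} - 8640 = \frac{153875}{7941} - 8640 = - \frac{68456365}{7941}$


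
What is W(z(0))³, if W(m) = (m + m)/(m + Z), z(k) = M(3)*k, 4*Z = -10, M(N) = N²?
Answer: 0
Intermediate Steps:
Z = -5/2 (Z = (¼)*(-10) = -5/2 ≈ -2.5000)
z(k) = 9*k (z(k) = 3²*k = 9*k)
W(m) = 2*m/(-5/2 + m) (W(m) = (m + m)/(m - 5/2) = (2*m)/(-5/2 + m) = 2*m/(-5/2 + m))
W(z(0))³ = (4*(9*0)/(-5 + 2*(9*0)))³ = (4*0/(-5 + 2*0))³ = (4*0/(-5 + 0))³ = (4*0/(-5))³ = (4*0*(-⅕))³ = 0³ = 0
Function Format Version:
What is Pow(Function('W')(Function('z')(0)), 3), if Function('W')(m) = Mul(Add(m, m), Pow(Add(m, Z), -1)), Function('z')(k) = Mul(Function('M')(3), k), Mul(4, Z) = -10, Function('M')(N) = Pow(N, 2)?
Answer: 0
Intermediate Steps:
Z = Rational(-5, 2) (Z = Mul(Rational(1, 4), -10) = Rational(-5, 2) ≈ -2.5000)
Function('z')(k) = Mul(9, k) (Function('z')(k) = Mul(Pow(3, 2), k) = Mul(9, k))
Function('W')(m) = Mul(2, m, Pow(Add(Rational(-5, 2), m), -1)) (Function('W')(m) = Mul(Add(m, m), Pow(Add(m, Rational(-5, 2)), -1)) = Mul(Mul(2, m), Pow(Add(Rational(-5, 2), m), -1)) = Mul(2, m, Pow(Add(Rational(-5, 2), m), -1)))
Pow(Function('W')(Function('z')(0)), 3) = Pow(Mul(4, Mul(9, 0), Pow(Add(-5, Mul(2, Mul(9, 0))), -1)), 3) = Pow(Mul(4, 0, Pow(Add(-5, Mul(2, 0)), -1)), 3) = Pow(Mul(4, 0, Pow(Add(-5, 0), -1)), 3) = Pow(Mul(4, 0, Pow(-5, -1)), 3) = Pow(Mul(4, 0, Rational(-1, 5)), 3) = Pow(0, 3) = 0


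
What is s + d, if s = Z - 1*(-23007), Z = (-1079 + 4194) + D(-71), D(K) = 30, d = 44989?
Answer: 71141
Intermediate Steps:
Z = 3145 (Z = (-1079 + 4194) + 30 = 3115 + 30 = 3145)
s = 26152 (s = 3145 - 1*(-23007) = 3145 + 23007 = 26152)
s + d = 26152 + 44989 = 71141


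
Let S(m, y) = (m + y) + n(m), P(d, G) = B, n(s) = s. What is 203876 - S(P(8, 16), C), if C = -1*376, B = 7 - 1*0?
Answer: 204238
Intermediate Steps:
B = 7 (B = 7 + 0 = 7)
C = -376
P(d, G) = 7
S(m, y) = y + 2*m (S(m, y) = (m + y) + m = y + 2*m)
203876 - S(P(8, 16), C) = 203876 - (-376 + 2*7) = 203876 - (-376 + 14) = 203876 - 1*(-362) = 203876 + 362 = 204238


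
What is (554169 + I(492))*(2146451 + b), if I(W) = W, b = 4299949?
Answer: 3575566670400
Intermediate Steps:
(554169 + I(492))*(2146451 + b) = (554169 + 492)*(2146451 + 4299949) = 554661*6446400 = 3575566670400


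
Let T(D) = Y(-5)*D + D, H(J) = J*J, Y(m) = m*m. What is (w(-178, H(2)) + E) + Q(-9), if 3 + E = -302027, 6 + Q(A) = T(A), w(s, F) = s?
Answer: -302448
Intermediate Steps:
Y(m) = m²
H(J) = J²
T(D) = 26*D (T(D) = (-5)²*D + D = 25*D + D = 26*D)
Q(A) = -6 + 26*A
E = -302030 (E = -3 - 302027 = -302030)
(w(-178, H(2)) + E) + Q(-9) = (-178 - 302030) + (-6 + 26*(-9)) = -302208 + (-6 - 234) = -302208 - 240 = -302448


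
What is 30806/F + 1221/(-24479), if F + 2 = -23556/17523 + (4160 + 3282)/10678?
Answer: -23516786266506291/2020929081535 ≈ -11637.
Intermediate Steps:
F = -82557665/31185099 (F = -2 + (-23556/17523 + (4160 + 3282)/10678) = -2 + (-23556*1/17523 + 7442*(1/10678)) = -2 + (-7852/5841 + 3721/5339) = -2 - 20187467/31185099 = -82557665/31185099 ≈ -2.6473)
30806/F + 1221/(-24479) = 30806/(-82557665/31185099) + 1221/(-24479) = 30806*(-31185099/82557665) + 1221*(-1/24479) = -960688159794/82557665 - 1221/24479 = -23516786266506291/2020929081535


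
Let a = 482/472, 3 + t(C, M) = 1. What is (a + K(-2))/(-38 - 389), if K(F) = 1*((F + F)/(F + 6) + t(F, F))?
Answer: 467/100772 ≈ 0.0046342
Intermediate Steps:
t(C, M) = -2 (t(C, M) = -3 + 1 = -2)
a = 241/236 (a = 482*(1/472) = 241/236 ≈ 1.0212)
K(F) = -2 + 2*F/(6 + F) (K(F) = 1*((F + F)/(F + 6) - 2) = 1*((2*F)/(6 + F) - 2) = 1*(2*F/(6 + F) - 2) = 1*(-2 + 2*F/(6 + F)) = -2 + 2*F/(6 + F))
(a + K(-2))/(-38 - 389) = (241/236 - 12/(6 - 2))/(-38 - 389) = (241/236 - 12/4)/(-427) = (241/236 - 12*1/4)*(-1/427) = (241/236 - 3)*(-1/427) = -467/236*(-1/427) = 467/100772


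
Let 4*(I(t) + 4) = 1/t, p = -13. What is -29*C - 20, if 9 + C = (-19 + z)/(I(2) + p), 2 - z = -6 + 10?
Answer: 9221/45 ≈ 204.91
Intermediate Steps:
I(t) = -4 + 1/(4*t) (I(t) = -4 + (1/t)/4 = -4 + 1/(4*t))
z = -2 (z = 2 - (-6 + 10) = 2 - 1*4 = 2 - 4 = -2)
C = -349/45 (C = -9 + (-19 - 2)/((-4 + (1/4)/2) - 13) = -9 - 21/((-4 + (1/4)*(1/2)) - 13) = -9 - 21/((-4 + 1/8) - 13) = -9 - 21/(-31/8 - 13) = -9 - 21/(-135/8) = -9 - 21*(-8/135) = -9 + 56/45 = -349/45 ≈ -7.7556)
-29*C - 20 = -29*(-349/45) - 20 = 10121/45 - 20 = 9221/45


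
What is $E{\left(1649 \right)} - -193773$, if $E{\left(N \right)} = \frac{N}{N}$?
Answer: $193774$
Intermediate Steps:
$E{\left(N \right)} = 1$
$E{\left(1649 \right)} - -193773 = 1 - -193773 = 1 + 193773 = 193774$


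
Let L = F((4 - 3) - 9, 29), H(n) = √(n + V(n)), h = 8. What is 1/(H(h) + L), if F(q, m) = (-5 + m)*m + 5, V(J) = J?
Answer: 1/705 ≈ 0.0014184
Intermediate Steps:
H(n) = √2*√n (H(n) = √(n + n) = √(2*n) = √2*√n)
F(q, m) = 5 + m*(-5 + m) (F(q, m) = m*(-5 + m) + 5 = 5 + m*(-5 + m))
L = 701 (L = 5 + 29² - 5*29 = 5 + 841 - 145 = 701)
1/(H(h) + L) = 1/(√2*√8 + 701) = 1/(√2*(2*√2) + 701) = 1/(4 + 701) = 1/705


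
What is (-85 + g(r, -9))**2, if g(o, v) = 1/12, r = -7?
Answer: 1038361/144 ≈ 7210.8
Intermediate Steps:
g(o, v) = 1/12
(-85 + g(r, -9))**2 = (-85 + 1/12)**2 = (-1019/12)**2 = 1038361/144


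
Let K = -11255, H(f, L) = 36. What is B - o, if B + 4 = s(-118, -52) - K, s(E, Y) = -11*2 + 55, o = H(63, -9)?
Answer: 11248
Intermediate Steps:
o = 36
s(E, Y) = 33 (s(E, Y) = -22 + 55 = 33)
B = 11284 (B = -4 + (33 - 1*(-11255)) = -4 + (33 + 11255) = -4 + 11288 = 11284)
B - o = 11284 - 1*36 = 11284 - 36 = 11248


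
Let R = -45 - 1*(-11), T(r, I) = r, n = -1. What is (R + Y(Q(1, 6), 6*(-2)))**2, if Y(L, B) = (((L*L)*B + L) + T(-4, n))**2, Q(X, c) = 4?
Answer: 1356448900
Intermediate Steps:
R = -34 (R = -45 + 11 = -34)
Y(L, B) = (-4 + L + B*L**2)**2 (Y(L, B) = (((L*L)*B + L) - 4)**2 = ((L**2*B + L) - 4)**2 = ((B*L**2 + L) - 4)**2 = ((L + B*L**2) - 4)**2 = (-4 + L + B*L**2)**2)
(R + Y(Q(1, 6), 6*(-2)))**2 = (-34 + (-4 + 4 + (6*(-2))*4**2)**2)**2 = (-34 + (-4 + 4 - 12*16)**2)**2 = (-34 + (-4 + 4 - 192)**2)**2 = (-34 + (-192)**2)**2 = (-34 + 36864)**2 = 36830**2 = 1356448900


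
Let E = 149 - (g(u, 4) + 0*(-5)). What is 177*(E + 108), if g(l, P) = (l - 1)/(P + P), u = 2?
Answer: 363735/8 ≈ 45467.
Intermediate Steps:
g(l, P) = (-1 + l)/(2*P) (g(l, P) = (-1 + l)/((2*P)) = (-1 + l)*(1/(2*P)) = (-1 + l)/(2*P))
E = 1191/8 (E = 149 - ((½)*(-1 + 2)/4 + 0*(-5)) = 149 - ((½)*(¼)*1 + 0) = 149 - (⅛ + 0) = 149 - 1*⅛ = 149 - ⅛ = 1191/8 ≈ 148.88)
177*(E + 108) = 177*(1191/8 + 108) = 177*(2055/8) = 363735/8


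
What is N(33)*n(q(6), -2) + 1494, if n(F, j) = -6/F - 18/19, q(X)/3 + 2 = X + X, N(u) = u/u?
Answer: 141821/95 ≈ 1492.9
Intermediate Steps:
N(u) = 1
q(X) = -6 + 6*X (q(X) = -6 + 3*(X + X) = -6 + 3*(2*X) = -6 + 6*X)
n(F, j) = -18/19 - 6/F (n(F, j) = -6/F - 18*1/19 = -6/F - 18/19 = -18/19 - 6/F)
N(33)*n(q(6), -2) + 1494 = 1*(-18/19 - 6/(-6 + 6*6)) + 1494 = 1*(-18/19 - 6/(-6 + 36)) + 1494 = 1*(-18/19 - 6/30) + 1494 = 1*(-18/19 - 6*1/30) + 1494 = 1*(-18/19 - ⅕) + 1494 = 1*(-109/95) + 1494 = -109/95 + 1494 = 141821/95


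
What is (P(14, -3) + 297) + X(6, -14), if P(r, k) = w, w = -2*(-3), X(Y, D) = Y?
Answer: 309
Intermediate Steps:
w = 6
P(r, k) = 6
(P(14, -3) + 297) + X(6, -14) = (6 + 297) + 6 = 303 + 6 = 309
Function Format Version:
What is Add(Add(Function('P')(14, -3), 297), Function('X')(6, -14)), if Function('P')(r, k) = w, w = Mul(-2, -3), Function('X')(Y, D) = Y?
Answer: 309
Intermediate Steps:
w = 6
Function('P')(r, k) = 6
Add(Add(Function('P')(14, -3), 297), Function('X')(6, -14)) = Add(Add(6, 297), 6) = Add(303, 6) = 309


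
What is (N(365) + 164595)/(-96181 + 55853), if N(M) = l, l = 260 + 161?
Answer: -20627/5041 ≈ -4.0918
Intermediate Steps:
l = 421
N(M) = 421
(N(365) + 164595)/(-96181 + 55853) = (421 + 164595)/(-96181 + 55853) = 165016/(-40328) = 165016*(-1/40328) = -20627/5041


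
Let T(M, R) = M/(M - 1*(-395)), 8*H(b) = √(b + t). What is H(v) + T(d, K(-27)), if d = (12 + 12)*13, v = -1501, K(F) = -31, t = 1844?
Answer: 312/707 + 7*√7/8 ≈ 2.7563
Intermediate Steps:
d = 312 (d = 24*13 = 312)
H(b) = √(1844 + b)/8 (H(b) = √(b + 1844)/8 = √(1844 + b)/8)
T(M, R) = M/(395 + M) (T(M, R) = M/(M + 395) = M/(395 + M))
H(v) + T(d, K(-27)) = √(1844 - 1501)/8 + 312/(395 + 312) = √343/8 + 312/707 = (7*√7)/8 + 312*(1/707) = 7*√7/8 + 312/707 = 312/707 + 7*√7/8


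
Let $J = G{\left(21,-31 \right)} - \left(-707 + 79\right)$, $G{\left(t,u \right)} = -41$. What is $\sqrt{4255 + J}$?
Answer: $3 \sqrt{538} \approx 69.584$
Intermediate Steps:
$J = 587$ ($J = -41 - \left(-707 + 79\right) = -41 - -628 = -41 + 628 = 587$)
$\sqrt{4255 + J} = \sqrt{4255 + 587} = \sqrt{4842} = 3 \sqrt{538}$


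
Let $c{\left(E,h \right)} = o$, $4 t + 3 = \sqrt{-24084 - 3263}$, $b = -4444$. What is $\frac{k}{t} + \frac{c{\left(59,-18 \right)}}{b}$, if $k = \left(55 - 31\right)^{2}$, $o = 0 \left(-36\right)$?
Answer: $- \frac{1728}{6839} - \frac{576 i \sqrt{27347}}{6839} \approx -0.25267 - 13.928 i$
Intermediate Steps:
$t = - \frac{3}{4} + \frac{i \sqrt{27347}}{4}$ ($t = - \frac{3}{4} + \frac{\sqrt{-24084 - 3263}}{4} = - \frac{3}{4} + \frac{\sqrt{-27347}}{4} = - \frac{3}{4} + \frac{i \sqrt{27347}}{4} \approx -0.75 + 41.342 i$)
$o = 0$
$c{\left(E,h \right)} = 0$
$k = 576$ ($k = 24^{2} = 576$)
$\frac{k}{t} + \frac{c{\left(59,-18 \right)}}{b} = \frac{576}{- \frac{3}{4} + \frac{i \sqrt{27347}}{4}} + \frac{0}{-4444} = \frac{576}{- \frac{3}{4} + \frac{i \sqrt{27347}}{4}} + 0 \left(- \frac{1}{4444}\right) = \frac{576}{- \frac{3}{4} + \frac{i \sqrt{27347}}{4}} + 0 = \frac{576}{- \frac{3}{4} + \frac{i \sqrt{27347}}{4}}$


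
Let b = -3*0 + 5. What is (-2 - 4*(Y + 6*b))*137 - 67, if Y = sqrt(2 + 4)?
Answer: -16781 - 548*sqrt(6) ≈ -18123.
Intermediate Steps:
b = 5 (b = 0 + 5 = 5)
Y = sqrt(6) ≈ 2.4495
(-2 - 4*(Y + 6*b))*137 - 67 = (-2 - 4*(sqrt(6) + 6*5))*137 - 67 = (-2 - 4*(sqrt(6) + 30))*137 - 67 = (-2 - 4*(30 + sqrt(6)))*137 - 67 = (-2 + (-120 - 4*sqrt(6)))*137 - 67 = (-122 - 4*sqrt(6))*137 - 67 = (-16714 - 548*sqrt(6)) - 67 = -16781 - 548*sqrt(6)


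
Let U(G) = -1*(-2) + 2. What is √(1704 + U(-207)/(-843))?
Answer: 2*√302735631/843 ≈ 41.279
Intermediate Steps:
U(G) = 4 (U(G) = 2 + 2 = 4)
√(1704 + U(-207)/(-843)) = √(1704 + 4/(-843)) = √(1704 + 4*(-1/843)) = √(1704 - 4/843) = √(1436468/843) = 2*√302735631/843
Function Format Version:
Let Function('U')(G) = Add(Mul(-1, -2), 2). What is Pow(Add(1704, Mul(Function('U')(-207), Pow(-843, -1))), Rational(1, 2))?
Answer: Mul(Rational(2, 843), Pow(302735631, Rational(1, 2))) ≈ 41.279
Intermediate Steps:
Function('U')(G) = 4 (Function('U')(G) = Add(2, 2) = 4)
Pow(Add(1704, Mul(Function('U')(-207), Pow(-843, -1))), Rational(1, 2)) = Pow(Add(1704, Mul(4, Pow(-843, -1))), Rational(1, 2)) = Pow(Add(1704, Mul(4, Rational(-1, 843))), Rational(1, 2)) = Pow(Add(1704, Rational(-4, 843)), Rational(1, 2)) = Pow(Rational(1436468, 843), Rational(1, 2)) = Mul(Rational(2, 843), Pow(302735631, Rational(1, 2)))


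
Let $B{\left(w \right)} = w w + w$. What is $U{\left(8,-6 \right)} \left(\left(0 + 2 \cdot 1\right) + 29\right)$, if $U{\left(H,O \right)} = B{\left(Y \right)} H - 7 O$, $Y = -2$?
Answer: $1798$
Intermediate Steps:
$B{\left(w \right)} = w + w^{2}$ ($B{\left(w \right)} = w^{2} + w = w + w^{2}$)
$U{\left(H,O \right)} = - 7 O + 2 H$ ($U{\left(H,O \right)} = - 2 \left(1 - 2\right) H - 7 O = \left(-2\right) \left(-1\right) H - 7 O = 2 H - 7 O = - 7 O + 2 H$)
$U{\left(8,-6 \right)} \left(\left(0 + 2 \cdot 1\right) + 29\right) = \left(\left(-7\right) \left(-6\right) + 2 \cdot 8\right) \left(\left(0 + 2 \cdot 1\right) + 29\right) = \left(42 + 16\right) \left(\left(0 + 2\right) + 29\right) = 58 \left(2 + 29\right) = 58 \cdot 31 = 1798$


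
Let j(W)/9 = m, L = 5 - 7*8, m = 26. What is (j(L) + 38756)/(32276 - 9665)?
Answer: 38990/22611 ≈ 1.7244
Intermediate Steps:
L = -51 (L = 5 - 56 = -51)
j(W) = 234 (j(W) = 9*26 = 234)
(j(L) + 38756)/(32276 - 9665) = (234 + 38756)/(32276 - 9665) = 38990/22611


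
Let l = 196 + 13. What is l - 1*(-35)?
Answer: 244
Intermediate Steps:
l = 209
l - 1*(-35) = 209 - 1*(-35) = 209 + 35 = 244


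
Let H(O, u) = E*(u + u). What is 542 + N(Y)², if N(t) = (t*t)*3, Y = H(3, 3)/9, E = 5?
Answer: 14878/9 ≈ 1653.1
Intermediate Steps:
H(O, u) = 10*u (H(O, u) = 5*(u + u) = 5*(2*u) = 10*u)
Y = 10/3 (Y = (10*3)/9 = 30*(⅑) = 10/3 ≈ 3.3333)
N(t) = 3*t² (N(t) = t²*3 = 3*t²)
542 + N(Y)² = 542 + (3*(10/3)²)² = 542 + (3*(100/9))² = 542 + (100/3)² = 542 + 10000/9 = 14878/9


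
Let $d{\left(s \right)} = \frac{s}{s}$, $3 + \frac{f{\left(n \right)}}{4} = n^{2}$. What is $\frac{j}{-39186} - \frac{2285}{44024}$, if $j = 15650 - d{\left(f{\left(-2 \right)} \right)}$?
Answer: $- \frac{389235793}{862562232} \approx -0.45126$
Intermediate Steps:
$f{\left(n \right)} = -12 + 4 n^{2}$
$d{\left(s \right)} = 1$
$j = 15649$ ($j = 15650 - 1 = 15649$)
$\frac{j}{-39186} - \frac{2285}{44024} = \frac{15649}{-39186} - \frac{2285}{44024} = 15649 \left(- \frac{1}{39186}\right) - \frac{2285}{44024} = - \frac{15649}{39186} - \frac{2285}{44024} = - \frac{389235793}{862562232}$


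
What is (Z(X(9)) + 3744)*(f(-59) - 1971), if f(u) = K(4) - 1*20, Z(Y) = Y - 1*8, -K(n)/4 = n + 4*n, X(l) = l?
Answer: -7755895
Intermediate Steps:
K(n) = -20*n (K(n) = -4*(n + 4*n) = -20*n)
Z(Y) = -8 + Y (Z(Y) = Y - 8 = -8 + Y)
f(u) = -100 (f(u) = -20*4 - 1*20 = -80 - 20 = -100)
(Z(X(9)) + 3744)*(f(-59) - 1971) = ((-8 + 9) + 3744)*(-100 - 1971) = (1 + 3744)*(-2071) = 3745*(-2071) = -7755895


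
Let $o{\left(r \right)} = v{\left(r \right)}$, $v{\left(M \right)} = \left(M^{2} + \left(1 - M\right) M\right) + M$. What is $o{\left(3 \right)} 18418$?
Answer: $110508$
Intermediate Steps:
$v{\left(M \right)} = M + M^{2} + M \left(1 - M\right)$ ($v{\left(M \right)} = \left(M^{2} + M \left(1 - M\right)\right) + M = M + M^{2} + M \left(1 - M\right)$)
$o{\left(r \right)} = 2 r$
$o{\left(3 \right)} 18418 = 2 \cdot 3 \cdot 18418 = 6 \cdot 18418 = 110508$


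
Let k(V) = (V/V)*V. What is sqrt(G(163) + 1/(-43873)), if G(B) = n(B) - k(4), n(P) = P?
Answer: sqrt(306049536638)/43873 ≈ 12.610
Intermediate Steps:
k(V) = V (k(V) = 1*V = V)
G(B) = -4 + B (G(B) = B - 1*4 = B - 4 = -4 + B)
sqrt(G(163) + 1/(-43873)) = sqrt((-4 + 163) + 1/(-43873)) = sqrt(159 - 1/43873) = sqrt(6975806/43873) = sqrt(306049536638)/43873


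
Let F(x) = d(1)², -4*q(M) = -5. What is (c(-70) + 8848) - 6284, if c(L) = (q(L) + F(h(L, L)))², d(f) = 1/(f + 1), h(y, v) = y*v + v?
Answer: 10265/4 ≈ 2566.3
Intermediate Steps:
q(M) = 5/4 (q(M) = -¼*(-5) = 5/4)
h(y, v) = v + v*y (h(y, v) = v*y + v = v + v*y)
d(f) = 1/(1 + f)
F(x) = ¼ (F(x) = (1/(1 + 1))² = (1/2)² = (½)² = ¼)
c(L) = 9/4 (c(L) = (5/4 + ¼)² = (3/2)² = 9/4)
(c(-70) + 8848) - 6284 = (9/4 + 8848) - 6284 = 35401/4 - 6284 = 10265/4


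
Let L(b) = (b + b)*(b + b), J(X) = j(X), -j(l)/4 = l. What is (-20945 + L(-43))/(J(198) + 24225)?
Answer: -13549/23433 ≈ -0.57820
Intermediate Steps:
j(l) = -4*l
J(X) = -4*X
L(b) = 4*b² (L(b) = (2*b)*(2*b) = 4*b²)
(-20945 + L(-43))/(J(198) + 24225) = (-20945 + 4*(-43)²)/(-4*198 + 24225) = (-20945 + 4*1849)/(-792 + 24225) = (-20945 + 7396)/23433 = -13549*1/23433 = -13549/23433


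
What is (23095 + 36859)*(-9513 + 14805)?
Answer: 317276568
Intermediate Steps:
(23095 + 36859)*(-9513 + 14805) = 59954*5292 = 317276568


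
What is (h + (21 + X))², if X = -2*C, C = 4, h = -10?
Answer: 9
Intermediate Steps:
X = -8 (X = -2*4 = -8)
(h + (21 + X))² = (-10 + (21 - 8))² = (-10 + 13)² = 3² = 9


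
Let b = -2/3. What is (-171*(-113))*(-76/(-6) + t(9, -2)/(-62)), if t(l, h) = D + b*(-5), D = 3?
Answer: 15052617/62 ≈ 2.4278e+5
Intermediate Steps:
b = -2/3 (b = -2*1/3 = -2/3 ≈ -0.66667)
t(l, h) = 19/3 (t(l, h) = 3 - 2/3*(-5) = 3 + 10/3 = 19/3)
(-171*(-113))*(-76/(-6) + t(9, -2)/(-62)) = (-171*(-113))*(-76/(-6) + (19/3)/(-62)) = 19323*(-76*(-1/6) + (19/3)*(-1/62)) = 19323*(38/3 - 19/186) = 19323*(779/62) = 15052617/62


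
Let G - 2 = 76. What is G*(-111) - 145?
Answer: -8803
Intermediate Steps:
G = 78 (G = 2 + 76 = 78)
G*(-111) - 145 = 78*(-111) - 145 = -8658 - 145 = -8803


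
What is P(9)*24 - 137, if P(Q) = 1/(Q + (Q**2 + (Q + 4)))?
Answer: -14087/103 ≈ -136.77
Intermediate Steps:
P(Q) = 1/(4 + Q**2 + 2*Q) (P(Q) = 1/(Q + (Q**2 + (4 + Q))) = 1/(Q + (4 + Q + Q**2)) = 1/(4 + Q**2 + 2*Q))
P(9)*24 - 137 = 24/(4 + 9**2 + 2*9) - 137 = 24/(4 + 81 + 18) - 137 = 24/103 - 137 = -14087/103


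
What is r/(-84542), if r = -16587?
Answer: 16587/84542 ≈ 0.19620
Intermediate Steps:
r/(-84542) = -16587/(-84542) = -16587*(-1/84542) = 16587/84542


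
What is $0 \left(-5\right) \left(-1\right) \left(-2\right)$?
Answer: $0$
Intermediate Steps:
$0 \left(-5\right) \left(-1\right) \left(-2\right) = 0 \left(-1\right) \left(-2\right) = 0 \left(-2\right) = 0$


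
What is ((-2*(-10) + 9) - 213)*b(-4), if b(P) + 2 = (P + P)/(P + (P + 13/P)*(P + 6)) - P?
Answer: -16560/37 ≈ -447.57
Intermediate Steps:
b(P) = -2 - P + 2*P/(P + (6 + P)*(P + 13/P)) (b(P) = -2 + ((P + P)/(P + (P + 13/P)*(P + 6)) - P) = -2 + ((2*P)/(P + (P + 13/P)*(6 + P)) - P) = -2 + ((2*P)/(P + (6 + P)*(P + 13/P)) - P) = -2 + (2*P/(P + (6 + P)*(P + 13/P)) - P) = -2 + (-P + 2*P/(P + (6 + P)*(P + 13/P))) = -2 - P + 2*P/(P + (6 + P)*(P + 13/P)))
((-2*(-10) + 9) - 213)*b(-4) = ((-2*(-10) + 9) - 213)*((-156 - 1*(-4)**4 - 104*(-4) - 25*(-4)**2 - 9*(-4)**3)/(78 + (-4)**3 + 7*(-4)**2 + 13*(-4))) = ((20 + 9) - 213)*((-156 - 1*256 + 416 - 25*16 - 9*(-64))/(78 - 64 + 7*16 - 52)) = (29 - 213)*((-156 - 256 + 416 - 400 + 576)/(78 - 64 + 112 - 52)) = -184*180/74 = -92*180/37 = -184*90/37 = -16560/37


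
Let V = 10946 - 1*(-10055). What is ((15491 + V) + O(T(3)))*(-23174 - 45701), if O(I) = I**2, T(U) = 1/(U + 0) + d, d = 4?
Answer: -22632118375/9 ≈ -2.5147e+9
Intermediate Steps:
V = 21001 (V = 10946 + 10055 = 21001)
T(U) = 4 + 1/U (T(U) = 1/(U + 0) + 4 = 1/U + 4 = 4 + 1/U)
((15491 + V) + O(T(3)))*(-23174 - 45701) = ((15491 + 21001) + (4 + 1/3)**2)*(-23174 - 45701) = (36492 + (4 + 1/3)**2)*(-68875) = (36492 + (13/3)**2)*(-68875) = (36492 + 169/9)*(-68875) = (328597/9)*(-68875) = -22632118375/9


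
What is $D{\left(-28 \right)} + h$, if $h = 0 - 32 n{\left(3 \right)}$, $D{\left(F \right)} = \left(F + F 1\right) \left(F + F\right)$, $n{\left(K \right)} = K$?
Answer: $3040$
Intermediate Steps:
$D{\left(F \right)} = 4 F^{2}$ ($D{\left(F \right)} = \left(F + F\right) 2 F = 2 F 2 F = 4 F^{2}$)
$h = -96$ ($h = 0 - 96 = -96$)
$D{\left(-28 \right)} + h = 4 \left(-28\right)^{2} - 96 = 4 \cdot 784 - 96 = 3136 - 96 = 3040$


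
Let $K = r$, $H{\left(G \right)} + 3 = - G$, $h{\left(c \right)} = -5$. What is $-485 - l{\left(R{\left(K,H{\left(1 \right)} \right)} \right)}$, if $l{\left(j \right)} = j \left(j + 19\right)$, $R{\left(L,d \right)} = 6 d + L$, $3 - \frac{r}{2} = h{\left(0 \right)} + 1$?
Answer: $-395$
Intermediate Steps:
$H{\left(G \right)} = -3 - G$
$r = 14$ ($r = 6 - 2 \left(-5 + 1\right) = 6 - -8 = 6 + 8 = 14$)
$K = 14$
$R{\left(L,d \right)} = L + 6 d$
$l{\left(j \right)} = j \left(19 + j\right)$
$-485 - l{\left(R{\left(K,H{\left(1 \right)} \right)} \right)} = -485 - \left(14 + 6 \left(-3 - 1\right)\right) \left(19 + \left(14 + 6 \left(-3 - 1\right)\right)\right) = -485 - \left(14 + 6 \left(-4\right)\right) \left(19 + \left(14 + 6 \left(-4\right)\right)\right) = -485 - \left(14 - 24\right) \left(19 + \left(14 - 24\right)\right) = -485 - - 10 \left(19 - 10\right) = -485 - \left(-10\right) 9 = -485 - -90 = -485 + 90 = -395$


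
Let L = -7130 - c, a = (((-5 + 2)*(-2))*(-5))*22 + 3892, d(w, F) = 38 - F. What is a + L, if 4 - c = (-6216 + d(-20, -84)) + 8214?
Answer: -1782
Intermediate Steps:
c = -2116 (c = 4 - ((-6216 + (38 - 1*(-84))) + 8214) = 4 - ((-6216 + (38 + 84)) + 8214) = 4 - ((-6216 + 122) + 8214) = 4 - (-6094 + 8214) = 4 - 1*2120 = 4 - 2120 = -2116)
a = 3232 (a = (-3*(-2)*(-5))*22 + 3892 = (6*(-5))*22 + 3892 = -30*22 + 3892 = -660 + 3892 = 3232)
L = -5014 (L = -7130 - 1*(-2116) = -7130 + 2116 = -5014)
a + L = 3232 - 5014 = -1782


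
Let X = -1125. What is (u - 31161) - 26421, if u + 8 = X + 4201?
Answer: -54514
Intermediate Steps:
u = 3068 (u = -8 + (-1125 + 4201) = -8 + 3076 = 3068)
(u - 31161) - 26421 = (3068 - 31161) - 26421 = -28093 - 26421 = -54514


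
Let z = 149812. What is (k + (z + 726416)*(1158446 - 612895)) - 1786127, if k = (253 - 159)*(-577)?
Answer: 478025221263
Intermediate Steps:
k = -54238 (k = 94*(-577) = -54238)
(k + (z + 726416)*(1158446 - 612895)) - 1786127 = (-54238 + (149812 + 726416)*(1158446 - 612895)) - 1786127 = (-54238 + 876228*545551) - 1786127 = (-54238 + 478027061628) - 1786127 = 478027007390 - 1786127 = 478025221263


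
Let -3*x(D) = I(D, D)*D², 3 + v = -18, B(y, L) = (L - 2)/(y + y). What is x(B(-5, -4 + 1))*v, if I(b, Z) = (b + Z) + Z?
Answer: 21/8 ≈ 2.6250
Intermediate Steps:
B(y, L) = (-2 + L)/(2*y) (B(y, L) = (-2 + L)/((2*y)) = (-2 + L)*(1/(2*y)) = (-2 + L)/(2*y))
v = -21 (v = -3 - 18 = -21)
I(b, Z) = b + 2*Z (I(b, Z) = (Z + b) + Z = b + 2*Z)
x(D) = -D³ (x(D) = -(D + 2*D)*D²/3 = -3*D*D²/3 = -D³)
x(B(-5, -4 + 1))*v = -((½)*(-2 + (-4 + 1))/(-5))³*(-21) = -((½)*(-⅕)*(-2 - 3))³*(-21) = -((½)*(-⅕)*(-5))³*(-21) = -(½)³*(-21) = -1*⅛*(-21) = -⅛*(-21) = 21/8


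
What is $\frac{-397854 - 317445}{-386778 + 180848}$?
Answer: $\frac{715299}{205930} \approx 3.4735$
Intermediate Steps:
$\frac{-397854 - 317445}{-386778 + 180848} = - \frac{715299}{-205930} = \left(-715299\right) \left(- \frac{1}{205930}\right) = \frac{715299}{205930}$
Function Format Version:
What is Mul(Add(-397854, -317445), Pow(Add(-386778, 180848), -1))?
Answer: Rational(715299, 205930) ≈ 3.4735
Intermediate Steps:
Mul(Add(-397854, -317445), Pow(Add(-386778, 180848), -1)) = Mul(-715299, Pow(-205930, -1)) = Mul(-715299, Rational(-1, 205930)) = Rational(715299, 205930)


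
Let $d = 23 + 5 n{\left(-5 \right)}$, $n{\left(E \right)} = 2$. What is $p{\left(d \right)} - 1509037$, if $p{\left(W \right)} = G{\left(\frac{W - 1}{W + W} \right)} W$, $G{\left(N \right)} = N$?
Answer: $-1509021$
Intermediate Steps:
$d = 33$ ($d = 23 + 5 \cdot 2 = 23 + 10 = 33$)
$p{\left(W \right)} = - \frac{1}{2} + \frac{W}{2}$ ($p{\left(W \right)} = \frac{W - 1}{W + W} W = \frac{-1 + W}{2 W} W = - \frac{1}{2} + \frac{W}{2}$)
$p{\left(d \right)} - 1509037 = \left(- \frac{1}{2} + \frac{1}{2} \cdot 33\right) - 1509037 = \left(- \frac{1}{2} + \frac{33}{2}\right) - 1509037 = 16 - 1509037 = -1509021$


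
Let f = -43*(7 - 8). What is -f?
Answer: -43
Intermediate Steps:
f = 43 (f = -43*(-1) = 43)
-f = -1*43 = -43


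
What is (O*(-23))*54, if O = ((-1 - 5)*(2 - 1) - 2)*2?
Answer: 19872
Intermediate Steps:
O = -16 (O = (-6*1 - 2)*2 = (-6 - 2)*2 = -8*2 = -16)
(O*(-23))*54 = -16*(-23)*54 = 368*54 = 19872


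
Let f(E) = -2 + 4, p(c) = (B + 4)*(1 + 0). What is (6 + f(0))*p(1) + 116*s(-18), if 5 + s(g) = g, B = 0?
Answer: -2636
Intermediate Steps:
s(g) = -5 + g
p(c) = 4 (p(c) = (0 + 4)*(1 + 0) = 4*1 = 4)
f(E) = 2
(6 + f(0))*p(1) + 116*s(-18) = (6 + 2)*4 + 116*(-5 - 18) = 8*4 + 116*(-23) = 32 - 2668 = -2636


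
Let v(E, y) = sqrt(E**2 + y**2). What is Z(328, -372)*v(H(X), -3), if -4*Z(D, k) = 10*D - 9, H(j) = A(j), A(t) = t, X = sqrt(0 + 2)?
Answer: -3271*sqrt(11)/4 ≈ -2712.2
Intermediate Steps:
X = sqrt(2) ≈ 1.4142
H(j) = j
Z(D, k) = 9/4 - 5*D/2 (Z(D, k) = -(10*D - 9)/4 = -(-9 + 10*D)/4 = 9/4 - 5*D/2)
Z(328, -372)*v(H(X), -3) = (9/4 - 5/2*328)*sqrt((sqrt(2))**2 + (-3)**2) = (9/4 - 820)*sqrt(2 + 9) = -3271*sqrt(11)/4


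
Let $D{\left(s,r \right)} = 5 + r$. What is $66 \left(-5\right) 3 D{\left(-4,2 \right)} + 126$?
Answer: $-6804$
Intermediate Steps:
$66 \left(-5\right) 3 D{\left(-4,2 \right)} + 126 = 66 \left(-5\right) 3 \left(5 + 2\right) + 126 = 66 \left(\left(-15\right) 7\right) + 126 = 66 \left(-105\right) + 126 = -6930 + 126 = -6804$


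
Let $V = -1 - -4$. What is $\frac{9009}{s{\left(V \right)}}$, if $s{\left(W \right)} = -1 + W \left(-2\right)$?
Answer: $-1287$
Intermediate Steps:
$V = 3$ ($V = -1 + 4 = 3$)
$s{\left(W \right)} = -1 - 2 W$
$\frac{9009}{s{\left(V \right)}} = \frac{9009}{-1 - 6} = \frac{9009}{-7} = 9009 \left(- \frac{1}{7}\right) = -1287$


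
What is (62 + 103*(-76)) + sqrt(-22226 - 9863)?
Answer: -7766 + I*sqrt(32089) ≈ -7766.0 + 179.13*I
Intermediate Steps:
(62 + 103*(-76)) + sqrt(-22226 - 9863) = (62 - 7828) + sqrt(-32089) = -7766 + I*sqrt(32089)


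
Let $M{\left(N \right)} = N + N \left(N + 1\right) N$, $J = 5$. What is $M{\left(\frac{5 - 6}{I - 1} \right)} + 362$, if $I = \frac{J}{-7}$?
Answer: $\frac{627475}{1728} \approx 363.12$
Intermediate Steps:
$I = - \frac{5}{7}$ ($I = \frac{5}{-7} = 5 \left(- \frac{1}{7}\right) = - \frac{5}{7} \approx -0.71429$)
$M{\left(N \right)} = N + N^{2} \left(1 + N\right)$ ($M{\left(N \right)} = N + N \left(1 + N\right) N = N + N^{2} \left(1 + N\right)$)
$M{\left(\frac{5 - 6}{I - 1} \right)} + 362 = \frac{5 - 6}{- \frac{5}{7} - 1} \left(1 + \frac{5 - 6}{- \frac{5}{7} - 1} + \left(\frac{5 - 6}{- \frac{5}{7} - 1}\right)^{2}\right) + 362 = - \frac{1}{- \frac{12}{7}} \left(1 - \frac{1}{- \frac{12}{7}} + \left(- \frac{1}{- \frac{12}{7}}\right)^{2}\right) + 362 = \left(-1\right) \left(- \frac{7}{12}\right) \left(1 - - \frac{7}{12} + \left(\left(-1\right) \left(- \frac{7}{12}\right)\right)^{2}\right) + 362 = \frac{7 \left(1 + \frac{7}{12} + \left(\frac{7}{12}\right)^{2}\right)}{12} + 362 = \frac{7 \left(1 + \frac{7}{12} + \frac{49}{144}\right)}{12} + 362 = \frac{7}{12} \cdot \frac{277}{144} + 362 = \frac{1939}{1728} + 362 = \frac{627475}{1728}$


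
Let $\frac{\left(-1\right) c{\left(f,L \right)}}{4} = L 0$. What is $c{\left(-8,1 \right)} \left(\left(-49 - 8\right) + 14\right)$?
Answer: $0$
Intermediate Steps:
$c{\left(f,L \right)} = 0$ ($c{\left(f,L \right)} = - 4 L 0 = \left(-4\right) 0 = 0$)
$c{\left(-8,1 \right)} \left(\left(-49 - 8\right) + 14\right) = 0 \left(\left(-49 - 8\right) + 14\right) = 0 \left(-57 + 14\right) = 0 \left(-43\right) = 0$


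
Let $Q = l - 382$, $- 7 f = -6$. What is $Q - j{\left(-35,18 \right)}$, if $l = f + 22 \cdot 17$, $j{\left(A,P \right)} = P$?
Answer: $- \frac{176}{7} \approx -25.143$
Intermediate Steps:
$f = \frac{6}{7}$ ($f = \left(- \frac{1}{7}\right) \left(-6\right) = \frac{6}{7} \approx 0.85714$)
$l = \frac{2624}{7}$ ($l = \frac{6}{7} + 22 \cdot 17 = \frac{6}{7} + 374 = \frac{2624}{7} \approx 374.86$)
$Q = - \frac{50}{7}$ ($Q = \frac{2624}{7} - 382 = - \frac{50}{7} \approx -7.1429$)
$Q - j{\left(-35,18 \right)} = - \frac{50}{7} - 18 = - \frac{176}{7}$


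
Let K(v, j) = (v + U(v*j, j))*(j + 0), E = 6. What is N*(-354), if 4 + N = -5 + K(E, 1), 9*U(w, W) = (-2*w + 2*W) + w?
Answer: 3658/3 ≈ 1219.3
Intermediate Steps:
U(w, W) = -w/9 + 2*W/9 (U(w, W) = ((-2*w + 2*W) + w)/9 = (-w + 2*W)/9 = -w/9 + 2*W/9)
K(v, j) = j*(v + 2*j/9 - j*v/9) (K(v, j) = (v + (-v*j/9 + 2*j/9))*(j + 0) = (v + (-j*v/9 + 2*j/9))*j = (v + (2*j/9 - j*v/9))*j = (v + 2*j/9 - j*v/9)*j = j*(v + 2*j/9 - j*v/9))
N = -31/9 (N = -4 + (-5 + (⅑)*1*(2*1 + 9*6 - 1*1*6)) = -4 + (-5 + (⅑)*1*(2 + 54 - 6)) = -4 + (-5 + (⅑)*1*50) = -4 + (-5 + 50/9) = -4 + 5/9 = -31/9 ≈ -3.4444)
N*(-354) = -31/9*(-354) = 3658/3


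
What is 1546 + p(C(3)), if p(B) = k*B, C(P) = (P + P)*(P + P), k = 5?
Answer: 1726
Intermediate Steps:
C(P) = 4*P² (C(P) = (2*P)*(2*P) = 4*P²)
p(B) = 5*B
1546 + p(C(3)) = 1546 + 5*(4*3²) = 1546 + 5*(4*9) = 1546 + 5*36 = 1546 + 180 = 1726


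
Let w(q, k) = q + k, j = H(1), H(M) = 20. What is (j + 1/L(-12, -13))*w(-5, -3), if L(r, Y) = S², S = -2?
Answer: -162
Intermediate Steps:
L(r, Y) = 4 (L(r, Y) = (-2)² = 4)
j = 20
w(q, k) = k + q
(j + 1/L(-12, -13))*w(-5, -3) = (20 + 1/4)*(-3 - 5) = (20 + ¼)*(-8) = (81/4)*(-8) = -162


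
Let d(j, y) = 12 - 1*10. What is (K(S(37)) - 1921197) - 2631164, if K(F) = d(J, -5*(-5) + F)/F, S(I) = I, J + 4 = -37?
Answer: -168437355/37 ≈ -4.5524e+6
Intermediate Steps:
J = -41 (J = -4 - 37 = -41)
d(j, y) = 2 (d(j, y) = 12 - 10 = 2)
K(F) = 2/F
(K(S(37)) - 1921197) - 2631164 = (2/37 - 1921197) - 2631164 = -71084287/37 - 2631164 = -168437355/37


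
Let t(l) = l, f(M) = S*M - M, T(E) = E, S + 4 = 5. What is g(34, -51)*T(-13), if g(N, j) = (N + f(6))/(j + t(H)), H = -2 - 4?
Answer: 442/57 ≈ 7.7544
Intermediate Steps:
S = 1 (S = -4 + 5 = 1)
f(M) = 0 (f(M) = 1*M - M = M - M = 0)
H = -6
g(N, j) = N/(-6 + j) (g(N, j) = (N + 0)/(j - 6) = N/(-6 + j))
g(34, -51)*T(-13) = (34/(-6 - 51))*(-13) = (34/(-57))*(-13) = (34*(-1/57))*(-13) = -34/57*(-13) = 442/57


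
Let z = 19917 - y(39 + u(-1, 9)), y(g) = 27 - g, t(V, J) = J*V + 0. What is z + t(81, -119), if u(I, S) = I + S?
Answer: 10298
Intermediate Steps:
t(V, J) = J*V
z = 19937 (z = 19917 - (27 - (39 + (-1 + 9))) = 19917 - (27 - (39 + 8)) = 19917 - (27 - 1*47) = 19917 - (27 - 47) = 19917 - 1*(-20) = 19917 + 20 = 19937)
z + t(81, -119) = 19937 - 119*81 = 19937 - 9639 = 10298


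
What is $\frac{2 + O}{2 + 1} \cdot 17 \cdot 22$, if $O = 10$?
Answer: $1496$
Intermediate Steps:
$\frac{2 + O}{2 + 1} \cdot 17 \cdot 22 = \frac{2 + 10}{2 + 1} \cdot 17 \cdot 22 = \frac{12}{3} \cdot 17 \cdot 22 = 12 \cdot \frac{1}{3} \cdot 17 \cdot 22 = 4 \cdot 17 \cdot 22 = 68 \cdot 22 = 1496$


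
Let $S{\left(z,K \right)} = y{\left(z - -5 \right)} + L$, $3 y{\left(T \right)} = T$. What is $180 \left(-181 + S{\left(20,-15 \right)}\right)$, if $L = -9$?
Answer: $-32700$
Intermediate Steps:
$y{\left(T \right)} = \frac{T}{3}$
$S{\left(z,K \right)} = - \frac{22}{3} + \frac{z}{3}$ ($S{\left(z,K \right)} = \frac{z - -5}{3} - 9 = \frac{z + 5}{3} - 9 = \frac{5 + z}{3} - 9 = \left(\frac{5}{3} + \frac{z}{3}\right) - 9 = - \frac{22}{3} + \frac{z}{3}$)
$180 \left(-181 + S{\left(20,-15 \right)}\right) = 180 \left(-181 + \left(- \frac{22}{3} + \frac{1}{3} \cdot 20\right)\right) = 180 \left(-181 + \left(- \frac{22}{3} + \frac{20}{3}\right)\right) = 180 \left(-181 - \frac{2}{3}\right) = 180 \left(- \frac{545}{3}\right) = -32700$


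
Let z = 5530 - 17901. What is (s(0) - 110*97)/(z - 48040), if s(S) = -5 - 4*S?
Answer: 10675/60411 ≈ 0.17671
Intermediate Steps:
z = -12371
(s(0) - 110*97)/(z - 48040) = ((-5 - 4*0) - 110*97)/(-12371 - 48040) = ((-5 + 0) - 10670)/(-60411) = (-5 - 10670)*(-1/60411) = -10675*(-1/60411) = 10675/60411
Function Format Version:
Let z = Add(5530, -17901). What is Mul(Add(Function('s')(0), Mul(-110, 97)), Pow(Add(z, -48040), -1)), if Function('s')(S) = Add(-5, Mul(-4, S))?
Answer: Rational(10675, 60411) ≈ 0.17671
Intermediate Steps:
z = -12371
Mul(Add(Function('s')(0), Mul(-110, 97)), Pow(Add(z, -48040), -1)) = Mul(Add(Add(-5, Mul(-4, 0)), Mul(-110, 97)), Pow(Add(-12371, -48040), -1)) = Mul(Add(Add(-5, 0), -10670), Pow(-60411, -1)) = Mul(Add(-5, -10670), Rational(-1, 60411)) = Mul(-10675, Rational(-1, 60411)) = Rational(10675, 60411)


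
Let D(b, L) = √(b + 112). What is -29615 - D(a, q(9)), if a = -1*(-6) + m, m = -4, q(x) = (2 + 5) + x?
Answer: -29615 - √114 ≈ -29626.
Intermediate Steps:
q(x) = 7 + x
a = 2 (a = -1*(-6) - 4 = 6 - 4 = 2)
D(b, L) = √(112 + b)
-29615 - D(a, q(9)) = -29615 - √(112 + 2) = -29615 - √114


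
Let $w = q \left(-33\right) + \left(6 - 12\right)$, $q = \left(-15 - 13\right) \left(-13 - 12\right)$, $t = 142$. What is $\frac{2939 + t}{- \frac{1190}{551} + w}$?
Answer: $- \frac{1697631}{12732596} \approx -0.13333$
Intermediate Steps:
$q = 700$ ($q = \left(-28\right) \left(-25\right) = 700$)
$w = -23106$ ($w = 700 \left(-33\right) + \left(6 - 12\right) = -23100 - 6 = -23106$)
$\frac{2939 + t}{- \frac{1190}{551} + w} = \frac{2939 + 142}{- \frac{1190}{551} - 23106} = \frac{3081}{\left(-1190\right) \frac{1}{551} - 23106} = \frac{3081}{- \frac{1190}{551} - 23106} = \frac{3081}{- \frac{12732596}{551}} = 3081 \left(- \frac{551}{12732596}\right) = - \frac{1697631}{12732596}$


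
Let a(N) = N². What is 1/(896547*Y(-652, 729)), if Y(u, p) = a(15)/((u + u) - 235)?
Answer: -57/7471225 ≈ -7.6293e-6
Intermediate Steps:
Y(u, p) = 225/(-235 + 2*u) (Y(u, p) = 15²/((u + u) - 235) = 225/(2*u - 235) = 225/(-235 + 2*u))
1/(896547*Y(-652, 729)) = 1/(896547*((225/(-235 + 2*(-652))))) = 1/(896547*((225/(-235 - 1304)))) = 1/(896547*((225/(-1539)))) = 1/(896547*((225*(-1/1539)))) = 1/(896547*(-25/171)) = (1/896547)*(-171/25) = -57/7471225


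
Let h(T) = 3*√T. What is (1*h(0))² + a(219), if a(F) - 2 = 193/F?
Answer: 631/219 ≈ 2.8813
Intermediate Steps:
a(F) = 2 + 193/F
(1*h(0))² + a(219) = (1*(3*√0))² + (2 + 193/219) = (1*(3*0))² + (2 + 193*(1/219)) = (1*0)² + (2 + 193/219) = 0² + 631/219 = 0 + 631/219 = 631/219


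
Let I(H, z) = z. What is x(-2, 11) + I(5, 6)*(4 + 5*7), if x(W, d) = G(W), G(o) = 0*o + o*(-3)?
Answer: 240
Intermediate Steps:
G(o) = -3*o (G(o) = 0 - 3*o = -3*o)
x(W, d) = -3*W
x(-2, 11) + I(5, 6)*(4 + 5*7) = -3*(-2) + 6*(4 + 5*7) = 6 + 6*(4 + 35) = 6 + 6*39 = 6 + 234 = 240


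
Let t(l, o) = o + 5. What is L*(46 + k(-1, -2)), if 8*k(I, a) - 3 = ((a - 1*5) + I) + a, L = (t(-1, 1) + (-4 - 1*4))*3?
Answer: -1083/4 ≈ -270.75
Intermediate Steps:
t(l, o) = 5 + o
L = -6 (L = ((5 + 1) + (-4 - 1*4))*3 = (6 + (-4 - 4))*3 = (6 - 8)*3 = -2*3 = -6)
k(I, a) = -¼ + a/4 + I/8 (k(I, a) = 3/8 + (((a - 1*5) + I) + a)/8 = 3/8 + (((a - 5) + I) + a)/8 = 3/8 + (((-5 + a) + I) + a)/8 = 3/8 + ((-5 + I + a) + a)/8 = 3/8 + (-5 + I + 2*a)/8 = 3/8 + (-5/8 + a/4 + I/8) = -¼ + a/4 + I/8)
L*(46 + k(-1, -2)) = -6*(46 + (-¼ + (¼)*(-2) + (⅛)*(-1))) = -6*(46 + (-¼ - ½ - ⅛)) = -6*(46 - 7/8) = -6*361/8 = -1083/4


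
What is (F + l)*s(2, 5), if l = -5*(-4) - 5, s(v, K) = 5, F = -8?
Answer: 35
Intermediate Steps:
l = 15 (l = 20 - 5 = 15)
(F + l)*s(2, 5) = (-8 + 15)*5 = 7*5 = 35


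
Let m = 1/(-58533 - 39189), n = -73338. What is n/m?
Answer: 7166736036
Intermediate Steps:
m = -1/97722 (m = 1/(-97722) = -1/97722 ≈ -1.0233e-5)
n/m = -73338/(-1/97722) = -73338*(-97722) = 7166736036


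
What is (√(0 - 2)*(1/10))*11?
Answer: 11*I*√2/10 ≈ 1.5556*I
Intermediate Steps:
(√(0 - 2)*(1/10))*11 = (√(-2)*(1*(⅒)))*11 = ((I*√2)*(⅒))*11 = (I*√2/10)*11 = 11*I*√2/10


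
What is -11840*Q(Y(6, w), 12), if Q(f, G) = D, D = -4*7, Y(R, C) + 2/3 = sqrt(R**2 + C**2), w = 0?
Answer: 331520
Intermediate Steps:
Y(R, C) = -2/3 + sqrt(C**2 + R**2) (Y(R, C) = -2/3 + sqrt(R**2 + C**2) = -2/3 + sqrt(C**2 + R**2))
D = -28
Q(f, G) = -28
-11840*Q(Y(6, w), 12) = -11840*(-28) = 331520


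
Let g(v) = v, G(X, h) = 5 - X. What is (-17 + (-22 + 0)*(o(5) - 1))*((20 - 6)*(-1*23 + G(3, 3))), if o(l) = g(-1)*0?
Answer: -1470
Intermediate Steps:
o(l) = 0 (o(l) = -1*0 = 0)
(-17 + (-22 + 0)*(o(5) - 1))*((20 - 6)*(-1*23 + G(3, 3))) = (-17 + (-22 + 0)*(0 - 1))*((20 - 6)*(-1*23 + (5 - 1*3))) = (-17 - 22*(-1))*(14*(-23 + (5 - 3))) = (-17 + 22)*(14*(-23 + 2)) = 5*(14*(-21)) = 5*(-294) = -1470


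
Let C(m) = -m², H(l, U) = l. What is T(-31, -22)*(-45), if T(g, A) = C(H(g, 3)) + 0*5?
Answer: 43245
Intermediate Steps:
T(g, A) = -g² (T(g, A) = -g² + 0*5 = -g² + 0 = -g²)
T(-31, -22)*(-45) = -1*(-31)²*(-45) = -1*961*(-45) = -961*(-45) = 43245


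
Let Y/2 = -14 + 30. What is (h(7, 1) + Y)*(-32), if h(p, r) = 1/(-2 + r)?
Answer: -992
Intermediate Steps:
Y = 32 (Y = 2*(-14 + 30) = 2*16 = 32)
(h(7, 1) + Y)*(-32) = (1/(-2 + 1) + 32)*(-32) = (1/(-1) + 32)*(-32) = (-1 + 32)*(-32) = 31*(-32) = -992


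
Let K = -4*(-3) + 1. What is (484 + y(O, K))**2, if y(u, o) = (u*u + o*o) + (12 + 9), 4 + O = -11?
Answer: 808201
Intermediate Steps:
O = -15 (O = -4 - 11 = -15)
K = 13 (K = 12 + 1 = 13)
y(u, o) = 21 + o**2 + u**2 (y(u, o) = (u**2 + o**2) + 21 = (o**2 + u**2) + 21 = 21 + o**2 + u**2)
(484 + y(O, K))**2 = (484 + (21 + 13**2 + (-15)**2))**2 = (484 + (21 + 169 + 225))**2 = (484 + 415)**2 = 899**2 = 808201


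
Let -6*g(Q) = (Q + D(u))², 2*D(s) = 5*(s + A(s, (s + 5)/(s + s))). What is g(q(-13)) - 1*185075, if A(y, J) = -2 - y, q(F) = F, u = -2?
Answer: -185129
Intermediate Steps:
D(s) = -5 (D(s) = (5*(s + (-2 - s)))/2 = (5*(-2))/2 = (½)*(-10) = -5)
g(Q) = -(-5 + Q)²/6 (g(Q) = -(Q - 5)²/6 = -(-5 + Q)²/6)
g(q(-13)) - 1*185075 = -(-5 - 13)²/6 - 1*185075 = -⅙*(-18)² - 185075 = -⅙*324 - 185075 = -54 - 185075 = -185129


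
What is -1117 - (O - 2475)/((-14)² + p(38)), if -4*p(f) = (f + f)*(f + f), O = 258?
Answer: -465411/416 ≈ -1118.8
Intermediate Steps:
p(f) = -f² (p(f) = -(f + f)*(f + f)/4 = -2*f*2*f/4 = -f²)
-1117 - (O - 2475)/((-14)² + p(38)) = -1117 - (258 - 2475)/((-14)² - 1*38²) = -1117 - (-2217)/(196 - 1*1444) = -1117 - (-2217)/(196 - 1444) = -1117 - (-2217)/(-1248) = -1117 - (-2217)*(-1)/1248 = -1117 - 1*739/416 = -1117 - 739/416 = -465411/416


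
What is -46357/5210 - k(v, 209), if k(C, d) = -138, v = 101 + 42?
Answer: 672623/5210 ≈ 129.10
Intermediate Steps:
v = 143
-46357/5210 - k(v, 209) = -46357/5210 - 1*(-138) = -46357*1/5210 + 138 = -46357/5210 + 138 = 672623/5210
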